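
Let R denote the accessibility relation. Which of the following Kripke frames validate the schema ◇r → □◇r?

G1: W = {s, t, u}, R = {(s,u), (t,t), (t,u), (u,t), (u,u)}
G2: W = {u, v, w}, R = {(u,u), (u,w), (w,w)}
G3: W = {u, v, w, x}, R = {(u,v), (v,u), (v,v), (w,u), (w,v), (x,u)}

This is the axiom for the Euclidean property; its first-order frame correspondent is ∀x ∀y ∀z (Rxy ∧ Rxz → Ryz).
G1: satisfies the condition.
G2: fails — Ruw and Ruu but not Rwu.
G3: fails — Rvu and Rvu but not Ruu.
Valid on: G1.

G1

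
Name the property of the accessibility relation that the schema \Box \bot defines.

emptiness of R: \forall x \forall y \neg Rxy

This schema is the Ver axiom.
It corresponds to emptiness of R: \forall x \forall y \neg Rxy.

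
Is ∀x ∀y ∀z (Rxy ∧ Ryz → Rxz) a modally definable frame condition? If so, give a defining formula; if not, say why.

Yes, by □p → □□p

Yes: it is transitivity, defined by the 4 schema □p → □□p.
Suppose □p→□□p is valid. Take Rxy, Ryz and set V(p)={w : Rxw}. Then □p at x, so □□p at x, so □p at y, so p at z, i.e. Rxz.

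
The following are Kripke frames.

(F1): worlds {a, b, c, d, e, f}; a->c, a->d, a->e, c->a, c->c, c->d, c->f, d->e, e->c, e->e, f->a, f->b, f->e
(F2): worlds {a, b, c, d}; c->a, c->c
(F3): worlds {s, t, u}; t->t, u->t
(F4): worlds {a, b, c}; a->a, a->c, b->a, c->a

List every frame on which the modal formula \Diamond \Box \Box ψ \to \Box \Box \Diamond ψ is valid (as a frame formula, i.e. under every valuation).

This is the axiom for a generalized confluence (Geach) condition; its first-order frame correspondent is \forall x \forall y \forall z ((xRy \wedge x R^2 z) \to \exists w (y R^2 w \wedge zRw)).
(F1): fails — cRa, cR²b but no w with aR²w and bRw.
(F2): fails — cRa, cR²a but no w with aR²w and aRw.
(F3): condition met.
(F4): condition met.

(F3), (F4)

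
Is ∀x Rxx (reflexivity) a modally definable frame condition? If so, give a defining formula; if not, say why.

Definable; □p → p defines it

Yes: it is reflexivity, defined by the T schema □p → p.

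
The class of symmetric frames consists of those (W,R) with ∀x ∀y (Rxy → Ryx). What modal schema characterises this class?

A defining formula is s → □◇s (the B axiom).
Suppose s→□◇s is valid. Take Rxy and set V(s)={x}. Then s at x, so □◇s at x, so ◇s at y, so some z with Ryz has s; z=x, i.e. Ryx.

s → □◇s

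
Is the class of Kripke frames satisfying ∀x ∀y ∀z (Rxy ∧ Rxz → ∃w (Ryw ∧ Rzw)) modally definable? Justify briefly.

Yes, by ◇□q → □◇q

Yes: it is convergence, defined by the .2 schema ◇□q → □◇q.
Suppose ◇□q→□◇q is valid. Take Rxy, Rxz and set V(q)={w : Ryw}. Then □q at y so ◇□q at x, so □◇q at x, so ◇q at z, giving w with Rzw and Ryw.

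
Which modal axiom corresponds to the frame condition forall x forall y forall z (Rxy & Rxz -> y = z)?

The condition is partial functionality. The CD schema ◇ψ → □ψ defines it.
Suppose ◇ψ→□ψ is valid. Take Rxy, Rxz and set V(ψ)={y}. Then ◇ψ at x, so □ψ at x, so ψ at z, i.e. z=y.

◇ψ → □ψ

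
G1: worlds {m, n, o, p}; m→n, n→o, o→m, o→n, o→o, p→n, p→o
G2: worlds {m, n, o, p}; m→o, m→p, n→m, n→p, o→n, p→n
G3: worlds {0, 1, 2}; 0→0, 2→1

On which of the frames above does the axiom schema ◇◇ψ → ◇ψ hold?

The schema corresponds to transitivity: ∀x ∀y ∀z (Rxy ∧ Ryz → Rxz).
G1: fails — Rno and Rom but not Rnm.
G2: fails — Ron and Rnm but not Rom.
G3: condition met.
Valid on: G3.

G3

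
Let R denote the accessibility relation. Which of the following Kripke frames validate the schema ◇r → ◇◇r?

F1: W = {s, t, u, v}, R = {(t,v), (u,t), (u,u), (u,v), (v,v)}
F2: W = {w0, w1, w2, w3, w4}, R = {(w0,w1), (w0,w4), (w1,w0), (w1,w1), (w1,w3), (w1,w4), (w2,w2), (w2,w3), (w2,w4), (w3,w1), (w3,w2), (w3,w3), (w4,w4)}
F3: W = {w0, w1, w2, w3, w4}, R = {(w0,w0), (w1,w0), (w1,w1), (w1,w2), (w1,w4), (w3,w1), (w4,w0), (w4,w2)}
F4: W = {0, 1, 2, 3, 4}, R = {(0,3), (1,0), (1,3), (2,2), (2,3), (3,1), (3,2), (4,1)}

F1, F2

This is the axiom for a generalized confluence (Geach) condition; its first-order frame correspondent is ∀x ∀y (xRy → ∃w (y = w ∧ xR²w)).
F1: condition met.
F2: condition met.
F3: fails — w4Rw2 but no w with w2=w and w4R²w.
F4: fails — 0R3 but no w with 3=w and 0R²w.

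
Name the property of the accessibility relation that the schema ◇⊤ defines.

seriality: ∀x ∃y Rxy

◇⊤ holds at w iff w has a successor, so frame-validity of ◇⊤ is exactly seriality. Equivalently via □q → ◇q:
Suppose □q→◇q is valid. At any x set V(q)=W. Then □q at x, so ◇q at x, so x has a successor.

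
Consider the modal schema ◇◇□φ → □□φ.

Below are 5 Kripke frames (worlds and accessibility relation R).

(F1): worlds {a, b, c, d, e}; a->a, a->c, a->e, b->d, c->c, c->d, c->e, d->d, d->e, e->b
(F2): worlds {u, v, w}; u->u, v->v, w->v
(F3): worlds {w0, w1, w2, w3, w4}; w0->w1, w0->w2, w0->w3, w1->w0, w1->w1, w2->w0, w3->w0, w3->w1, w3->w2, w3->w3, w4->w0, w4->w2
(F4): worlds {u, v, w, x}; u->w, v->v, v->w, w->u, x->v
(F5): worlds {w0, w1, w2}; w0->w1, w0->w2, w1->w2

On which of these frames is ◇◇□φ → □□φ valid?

This is the axiom for a generalized confluence (Geach) condition; its first-order frame correspondent is ∀x ∀y ∀z ((xR²y ∧ xR²z) → ∃w (yRw ∧ z = w)).
(F1): fails — aR²a, aR²b but no w with aRw and b=w.
(F2): condition met.
(F3): fails — w0R²w0, w0R²w0 but no w with w0Rw and w0=w.
(F4): fails — uR²u, uR²u but no t with uRt and u=t.
(F5): fails — w0R²w2, w0R²w2 but no w with w2Rw and w2=w.
Valid on: (F2).

(F2)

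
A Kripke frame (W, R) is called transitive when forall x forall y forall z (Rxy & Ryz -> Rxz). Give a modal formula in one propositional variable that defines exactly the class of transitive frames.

□s → □□s

The condition is transitivity. The 4 schema □s → □□s defines it.
Suppose □s→□□s is valid. Take Rxy, Ryz and set V(s)={w : Rxw}. Then □s at x, so □□s at x, so □s at y, so s at z, i.e. Rxz.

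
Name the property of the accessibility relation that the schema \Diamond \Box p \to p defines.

symmetry: \forall x \forall y (Rxy \to Ryx)

This schema is equivalent to the B axiom p → □◇p.
Its frame correspondent is symmetry — \forall x \forall y (Rxy \to Ryx).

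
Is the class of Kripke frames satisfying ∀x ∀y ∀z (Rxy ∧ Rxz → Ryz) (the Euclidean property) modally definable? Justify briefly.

Yes — defined by ◇p → □◇p

This is a Sahlqvist condition; the 5 axiom ◇p → □◇p defines it.
Suppose ◇p→□◇p is valid. Take Rxy, Rxz and set V(p)={y}. Then ◇p at x, so □◇p at x, so ◇p at z, so some w with Rzw has p; w=y, i.e. Rzy. By symmetry of the argument, Ryz.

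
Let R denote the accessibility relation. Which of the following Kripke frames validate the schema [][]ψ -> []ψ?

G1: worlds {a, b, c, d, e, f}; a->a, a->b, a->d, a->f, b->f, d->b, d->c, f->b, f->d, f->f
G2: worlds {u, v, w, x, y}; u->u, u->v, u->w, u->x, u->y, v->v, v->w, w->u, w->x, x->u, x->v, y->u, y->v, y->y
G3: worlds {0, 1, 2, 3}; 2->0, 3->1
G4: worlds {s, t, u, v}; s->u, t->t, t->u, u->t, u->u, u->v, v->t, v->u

Frame correspondent (Sahlqvist): forall x forall y (Rxy -> exists z (Rxz & Rzy)) — i.e. density.
G1: fails — Rdc but no z with Rdz and Rzc.
G2: holds.
G3: fails — R20 but no z with R2z and Rz0.
G4: holds.

G2, G4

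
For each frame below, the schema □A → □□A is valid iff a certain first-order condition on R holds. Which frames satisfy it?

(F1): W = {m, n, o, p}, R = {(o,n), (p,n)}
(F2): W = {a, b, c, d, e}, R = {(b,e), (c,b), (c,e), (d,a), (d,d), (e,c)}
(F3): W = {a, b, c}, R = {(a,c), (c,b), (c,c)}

(F1)

The schema corresponds to transitivity: ∀x ∀y ∀z (Rxy ∧ Ryz → Rxz).
(F1): ✓.
(F2): fails — Rec and Rcb but not Reb.
(F3): fails — Rac and Rcb but not Rab.
Valid on: (F1).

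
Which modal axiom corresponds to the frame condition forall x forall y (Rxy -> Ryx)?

s → □◇s

A defining formula is s → □◇s (the B axiom).
Suppose s→□◇s is valid. Take Rxy and set V(s)={x}. Then s at x, so □◇s at x, so ◇s at y, so some z with Ryz has s; z=x, i.e. Ryx.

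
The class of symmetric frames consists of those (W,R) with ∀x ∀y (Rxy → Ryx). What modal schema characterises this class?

ψ → □◇ψ

A defining formula is ψ → □◇ψ (the B axiom).
Suppose ψ→□◇ψ is valid. Take Rxy and set V(ψ)={x}. Then ψ at x, so □◇ψ at x, so ◇ψ at y, so some z with Ryz has ψ; z=x, i.e. Ryx.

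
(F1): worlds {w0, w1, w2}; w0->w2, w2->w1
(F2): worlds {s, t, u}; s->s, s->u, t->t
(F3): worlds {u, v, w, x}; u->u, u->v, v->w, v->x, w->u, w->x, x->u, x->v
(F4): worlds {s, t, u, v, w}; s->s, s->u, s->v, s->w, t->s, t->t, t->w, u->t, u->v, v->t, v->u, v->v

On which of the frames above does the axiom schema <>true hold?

Frame correspondent (Sahlqvist): forall x exists y Rxy — i.e. seriality.
(F1): fails — world w1 has no successor.
(F2): fails — world u has no successor.
(F3): holds.
(F4): fails — world w has no successor.

(F3)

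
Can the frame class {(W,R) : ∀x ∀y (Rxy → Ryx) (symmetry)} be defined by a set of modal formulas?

The condition is symmetry. A defining modal formula is q → □◇q.
Suppose q→□◇q is valid. Take Rxy and set V(q)={x}. Then q at x, so □◇q at x, so ◇q at y, so some z with Ryz has q; z=x, i.e. Ryx.

Yes, by q → □◇q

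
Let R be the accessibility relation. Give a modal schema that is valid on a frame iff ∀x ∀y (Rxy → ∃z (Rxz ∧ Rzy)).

This is density; the standard corresponding axiom is C4: □□p → □p.
Suppose □□p→□p is valid. Take Rxy and set V(p)={w : xR²w}. Then □□p at x, so □p at x, so p at y, i.e. ∃z(Rxz∧Rzy).

□□p → □p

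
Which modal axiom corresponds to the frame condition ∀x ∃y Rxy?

The condition is seriality. The D schema □r → ◇r defines it.
Suppose □r→◇r is valid. At any x set V(r)=W. Then □r at x, so ◇r at x, so x has a successor.

□r → ◇r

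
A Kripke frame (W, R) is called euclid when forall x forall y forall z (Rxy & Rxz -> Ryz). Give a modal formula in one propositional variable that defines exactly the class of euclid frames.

This is the Euclidean property; the standard corresponding axiom is 5: ◇q → □◇q.
Suppose ◇q→□◇q is valid. Take Rxy, Rxz and set V(q)={y}. Then ◇q at x, so □◇q at x, so ◇q at z, so some w with Rzw has q; w=y, i.e. Rzy. By symmetry of the argument, Ryz.

◇q → □◇q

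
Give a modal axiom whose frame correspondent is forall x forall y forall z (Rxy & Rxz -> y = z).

A defining formula is ◇ψ → □ψ (the CD axiom).
Suppose ◇ψ→□ψ is valid. Take Rxy, Rxz and set V(ψ)={y}. Then ◇ψ at x, so □ψ at x, so ψ at z, i.e. z=y.

◇ψ → □ψ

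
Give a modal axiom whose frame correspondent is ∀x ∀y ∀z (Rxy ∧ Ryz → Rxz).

□p → □□p

This is transitivity; the standard corresponding axiom is 4: □p → □□p.
Suppose □p→□□p is valid. Take Rxy, Ryz and set V(p)={w : Rxw}. Then □p at x, so □□p at x, so □p at y, so p at z, i.e. Rxz.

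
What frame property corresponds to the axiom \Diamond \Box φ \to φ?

This is frame-equivalent to φ → □◇φ (substitute ¬φ for φ and contrapose).
Suppose φ→□◇φ is valid. Take Rxy and set V(φ)={x}. Then φ at x, so □◇φ at x, so ◇φ at y, so some z with Ryz has φ; z=x, i.e. Ryx.
Conversely, on a frame with symmetry the schema holds at every world under every valuation.
So the correspondent is symmetry.

symmetry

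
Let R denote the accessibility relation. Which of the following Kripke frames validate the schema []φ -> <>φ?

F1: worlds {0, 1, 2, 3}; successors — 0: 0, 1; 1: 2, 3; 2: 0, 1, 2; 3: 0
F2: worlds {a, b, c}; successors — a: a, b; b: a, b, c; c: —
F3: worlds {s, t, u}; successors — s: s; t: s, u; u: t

F1, F3

Frame correspondent (Sahlqvist): forall x exists y Rxy — i.e. seriality.
F1: satisfies the condition.
F2: fails — world c has no successor.
F3: satisfies the condition.
Valid on: F1, F3.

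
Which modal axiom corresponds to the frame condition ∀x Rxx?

□ψ → ψ

This is reflexivity; the standard corresponding axiom is T: □ψ → ψ.
Suppose □ψ→ψ is valid. At any x set V(ψ)={w : Rxw}. Then □ψ holds at x, so ψ holds at x, i.e. Rxx.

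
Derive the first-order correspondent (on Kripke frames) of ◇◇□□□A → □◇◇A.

∀x ∀y ∀z ((xR²y ∧ xRz) → ∃w (yR³w ∧ zR²w))

This is a Sahlqvist (Geach-type) schema ◇^2□^3A → □^1◇^2A.
Minimal-valuation argument: fix x; take any y with xR^2y and any z with xR^1z. Set V(A) to the set of worlds R-reachable from y in exactly 3 steps. Then □^3A holds at y, so the antecedent holds at x; validity forces ◇^2A at z, giving a w with zR^2w and yR^3w.
First-order correspondent: ∀x ∀y ∀z ((xR²y ∧ xRz) → ∃w (yR³w ∧ zR²w)).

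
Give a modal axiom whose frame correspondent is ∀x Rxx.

□s → s

This is reflexivity; the standard corresponding axiom is T: □s → s.
Suppose □s→s is valid. At any x set V(s)={w : Rxw}. Then □s holds at x, so s holds at x, i.e. Rxx.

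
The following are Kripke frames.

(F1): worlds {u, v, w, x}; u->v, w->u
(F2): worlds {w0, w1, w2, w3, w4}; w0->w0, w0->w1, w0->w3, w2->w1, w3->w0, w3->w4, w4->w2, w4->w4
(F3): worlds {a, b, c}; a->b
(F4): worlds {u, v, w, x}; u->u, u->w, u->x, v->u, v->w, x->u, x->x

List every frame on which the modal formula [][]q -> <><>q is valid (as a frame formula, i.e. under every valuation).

none

The schema corresponds to a generalized confluence (Geach) condition: forall x exists w (x R^2 w & x R^2 w).
(F1): fails — at u but no t with uR²t and uR²t.
(F2): fails — at w1 but no w with w1R²w and w1R²w.
(F3): fails — at a but no w with aR²w and aR²w.
(F4): fails — at w but no t with wR²t and wR²t.
Valid on no frame.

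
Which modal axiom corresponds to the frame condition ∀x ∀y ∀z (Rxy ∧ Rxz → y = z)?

◇r → □r

A defining formula is ◇r → □r (the CD axiom).
Suppose ◇r→□r is valid. Take Rxy, Rxz and set V(r)={y}. Then ◇r at x, so □r at x, so r at z, i.e. z=y.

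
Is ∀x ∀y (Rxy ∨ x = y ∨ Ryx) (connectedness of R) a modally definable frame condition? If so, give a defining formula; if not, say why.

Modal frame validity is preserved under disjoint unions.
Take 4 disjoint single-world reflexive frames: each is trivially connected, but their disjoint union has 4 worlds with no edge between distinct components, so it is not connected.
So no modal formula (or set of formulas) defines exactly the connected frames.

No — not modally definable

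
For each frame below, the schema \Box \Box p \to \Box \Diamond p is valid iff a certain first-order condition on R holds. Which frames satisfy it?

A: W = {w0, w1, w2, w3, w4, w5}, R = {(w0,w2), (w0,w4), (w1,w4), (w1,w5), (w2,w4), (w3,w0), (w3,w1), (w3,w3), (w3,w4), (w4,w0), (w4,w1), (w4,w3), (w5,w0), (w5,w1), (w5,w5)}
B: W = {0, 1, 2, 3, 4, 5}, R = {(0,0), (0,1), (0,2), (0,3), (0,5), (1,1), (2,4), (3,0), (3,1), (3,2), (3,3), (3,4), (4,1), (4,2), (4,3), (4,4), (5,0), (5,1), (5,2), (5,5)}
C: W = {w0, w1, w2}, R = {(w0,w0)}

A, B, C

This is the axiom for a generalized confluence (Geach) condition; its first-order frame correspondent is \forall x \forall z (xRz \to \exists w (x R^2 w \wedge zRw)).
A: ✓.
B: ✓.
C: ✓.
Valid on: A, B, C.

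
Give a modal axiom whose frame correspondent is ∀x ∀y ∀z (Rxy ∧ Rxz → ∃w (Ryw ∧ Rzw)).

A defining formula is ◇□p → □◇p (the .2 axiom).
Suppose ◇□p→□◇p is valid. Take Rxy, Rxz and set V(p)={w : Ryw}. Then □p at y so ◇□p at x, so □◇p at x, so ◇p at z, giving w with Rzw and Ryw.

◇□p → □◇p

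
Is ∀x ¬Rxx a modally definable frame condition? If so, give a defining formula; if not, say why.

No — not modally definable

Modal frame validity is preserved under surjective bounded morphisms.
The 4-cycle (worlds 0,1,2,3 with 0→1→2→3→0) is irreflexive, and the map sending every world to a single reflexive point • is a surjective bounded morphism (forth: every edge maps to (•,•); back: every world has a successor). So any modal formula valid on the 4-cycle is also valid on the reflexive point, which is not irreflexive.
Hence irreflexivity is not modally definable.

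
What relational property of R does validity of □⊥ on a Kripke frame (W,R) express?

□⊥ is valid iff no world has any successor (otherwise □⊥ fails at any world with one).

emptiness of R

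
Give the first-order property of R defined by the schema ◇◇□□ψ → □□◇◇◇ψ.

This is a Sahlqvist (Geach-type) schema ◇^2□^2ψ → □^2◇^3ψ.
First-order correspondent: ∀x ∀y ∀z ((xR²y ∧ xR²z) → ∃w (yR²w ∧ zR³w)).

∀x ∀y ∀z ((xR²y ∧ xR²z) → ∃w (yR²w ∧ zR³w))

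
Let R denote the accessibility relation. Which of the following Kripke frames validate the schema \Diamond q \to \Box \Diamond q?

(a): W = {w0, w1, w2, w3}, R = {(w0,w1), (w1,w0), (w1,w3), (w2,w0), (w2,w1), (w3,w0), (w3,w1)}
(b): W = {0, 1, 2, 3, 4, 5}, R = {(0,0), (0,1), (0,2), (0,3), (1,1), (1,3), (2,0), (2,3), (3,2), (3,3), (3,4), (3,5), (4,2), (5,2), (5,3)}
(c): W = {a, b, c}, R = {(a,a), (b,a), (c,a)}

This is the axiom for the Euclidean property; its first-order frame correspondent is \forall x \forall y \forall z (Rxy \wedge Rxz \to Ryz).
(a): fails — Rw0w1 and Rw0w1 but not Rw1w1.
(b): fails — R02 and R02 but not R22.
(c): condition met.
Valid on: (c).

(c)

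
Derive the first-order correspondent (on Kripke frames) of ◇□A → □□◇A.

This is a Sahlqvist (Geach-type) schema ◇^1□^1A → □^2◇^1A.
Minimal-valuation argument: fix x; take any y with xR^1y and any z with xR^2z. Set V(A) to the set of worlds R-reachable from y in exactly 1 step. Then □^1A holds at y, so the antecedent holds at x; validity forces ◇^1A at z, giving a w with zR^1w and yR^1w.
First-order correspondent: ∀x ∀y ∀z ((xRy ∧ xR²z) → ∃w (yRw ∧ zRw)).

∀x ∀y ∀z ((xRy ∧ xR²z) → ∃w (yRw ∧ zRw))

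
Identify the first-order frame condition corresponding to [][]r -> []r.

Suppose □□r→□r is valid. Take Rxy and set V(r)={w : xR²w}. Then □□r at x, so □r at x, so r at y, i.e. ∃z(Rxz∧Rzy).
Conversely, any frame satisfying forall x forall y (Rxy -> exists z (Rxz & Rzy)) validates the schema.
Frame condition: forall x forall y (Rxy -> exists z (Rxz & Rzy)).

density: forall x forall y (Rxy -> exists z (Rxz & Rzy))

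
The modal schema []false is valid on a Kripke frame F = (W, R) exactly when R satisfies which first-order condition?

Emptiness of R

This schema is the Ver axiom.
It corresponds to emptiness of R: forall x forall y ~Rxy.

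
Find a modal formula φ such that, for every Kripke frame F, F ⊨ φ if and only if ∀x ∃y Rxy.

□s → ◇s

A defining formula is □s → ◇s (the D axiom).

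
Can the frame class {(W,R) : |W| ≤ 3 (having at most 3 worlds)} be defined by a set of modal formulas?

Not modally definable

Modal frame validity is preserved under disjoint unions.
Any modal formula valid on each of 4 disjoint one-world frames is valid on their disjoint union (validity is preserved under disjoint unions). Each one-world frame has |W|=1≤3, but the union has |W|=4.
So no modal formula (or set of formulas) defines exactly the |W|≤3 frames.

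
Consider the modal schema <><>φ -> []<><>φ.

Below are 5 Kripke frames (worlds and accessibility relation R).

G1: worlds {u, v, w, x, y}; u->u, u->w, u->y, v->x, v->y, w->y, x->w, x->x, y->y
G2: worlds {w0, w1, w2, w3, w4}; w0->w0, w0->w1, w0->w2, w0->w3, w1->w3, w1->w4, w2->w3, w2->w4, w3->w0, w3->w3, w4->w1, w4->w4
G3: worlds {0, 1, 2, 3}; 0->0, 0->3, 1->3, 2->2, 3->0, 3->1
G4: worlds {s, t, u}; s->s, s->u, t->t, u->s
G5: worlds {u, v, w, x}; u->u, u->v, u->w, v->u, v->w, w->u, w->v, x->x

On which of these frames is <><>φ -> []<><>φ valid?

G4, G5

Frame correspondent (Sahlqvist): forall x forall y forall z ((x R^2 y & xRz) -> exists w (y = w & z R^2 w)) — i.e. a generalized confluence (Geach) condition.
G1: fails — uR²u, uRw but no t with u=t and wR²t.
G2: fails — w0R²w2, w0Rw1 but no w with w2=w and w1R²w.
G3: fails — 0R²1, 0R3 but no w with 1=w and 3R²w.
G4: holds.
G5: holds.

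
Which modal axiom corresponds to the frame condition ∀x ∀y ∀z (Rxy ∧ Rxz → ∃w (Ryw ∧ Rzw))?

This is convergence; the standard corresponding axiom is .2: ◇□p → □◇p.
Suppose ◇□p→□◇p is valid. Take Rxy, Rxz and set V(p)={w : Ryw}. Then □p at y so ◇□p at x, so □◇p at x, so ◇p at z, giving w with Rzw and Ryw.

◇□p → □◇p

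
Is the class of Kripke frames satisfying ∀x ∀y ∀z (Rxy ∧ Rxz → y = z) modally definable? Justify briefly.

Yes, by ◇r → □r

Yes: it is partial functionality, defined by the CD schema ◇r → □r.
Suppose ◇r→□r is valid. Take Rxy, Rxz and set V(r)={y}. Then ◇r at x, so □r at x, so r at z, i.e. z=y.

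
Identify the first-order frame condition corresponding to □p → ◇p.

Seriality

Suppose □p→◇p is valid. At any x set V(p)=W. Then □p at x, so ◇p at x, so x has a successor.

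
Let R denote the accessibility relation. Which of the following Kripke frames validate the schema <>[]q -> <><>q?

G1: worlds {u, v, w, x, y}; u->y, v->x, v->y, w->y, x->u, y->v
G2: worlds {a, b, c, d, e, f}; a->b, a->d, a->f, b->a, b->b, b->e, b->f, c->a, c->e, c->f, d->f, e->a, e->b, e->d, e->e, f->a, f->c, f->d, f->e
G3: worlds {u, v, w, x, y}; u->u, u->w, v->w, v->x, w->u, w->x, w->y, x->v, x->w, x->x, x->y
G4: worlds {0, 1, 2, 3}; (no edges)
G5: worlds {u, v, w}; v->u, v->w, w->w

The schema corresponds to a generalized confluence (Geach) condition: forall x forall y (xRy -> exists w (yRw & x R^2 w)).
G1: ✓.
G2: ✓.
G3: fails — wRy but no t with yRt and wR²t.
G4: ✓.
G5: fails — vRu but no t with uRt and vR²t.

G1, G2, G4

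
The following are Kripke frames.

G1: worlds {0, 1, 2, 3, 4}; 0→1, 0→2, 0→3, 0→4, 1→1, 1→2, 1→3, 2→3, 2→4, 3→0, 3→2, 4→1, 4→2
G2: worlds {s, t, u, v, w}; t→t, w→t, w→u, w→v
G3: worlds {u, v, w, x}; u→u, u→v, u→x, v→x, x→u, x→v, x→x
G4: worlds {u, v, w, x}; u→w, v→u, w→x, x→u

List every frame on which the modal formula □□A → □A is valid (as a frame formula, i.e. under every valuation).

G3

This is the axiom for density; its first-order frame correspondent is ∀x ∀y (Rxy → ∃z (Rxz ∧ Rzy)).
G1: fails — R23 but no z with R2z and Rz3.
G2: fails — Rwu but no z with Rwz and Rzu.
G3: condition met.
G4: fails — Rvu but no z with Rvz and Rzu.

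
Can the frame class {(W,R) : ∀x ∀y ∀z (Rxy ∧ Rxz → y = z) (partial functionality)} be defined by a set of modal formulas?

Yes: it is partial functionality, defined by the CD schema ◇q → □q.
Suppose ◇q→□q is valid. Take Rxy, Rxz and set V(q)={y}. Then ◇q at x, so □q at x, so q at z, i.e. z=y.

Definable; ◇q → □q defines it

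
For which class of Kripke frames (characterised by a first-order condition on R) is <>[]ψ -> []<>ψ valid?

Suppose ◇□ψ→□◇ψ is valid. Take Rxy, Rxz and set V(ψ)={w : Ryw}. Then □ψ at y so ◇□ψ at x, so □◇ψ at x, so ◇ψ at z, giving w with Rzw and Ryw.
Conversely, on a frame with convergence the schema holds at every world under every valuation.
So the correspondent is convergence.

convergence: forall x forall y forall z (Rxy & Rxz -> exists w (Ryw & Rzw))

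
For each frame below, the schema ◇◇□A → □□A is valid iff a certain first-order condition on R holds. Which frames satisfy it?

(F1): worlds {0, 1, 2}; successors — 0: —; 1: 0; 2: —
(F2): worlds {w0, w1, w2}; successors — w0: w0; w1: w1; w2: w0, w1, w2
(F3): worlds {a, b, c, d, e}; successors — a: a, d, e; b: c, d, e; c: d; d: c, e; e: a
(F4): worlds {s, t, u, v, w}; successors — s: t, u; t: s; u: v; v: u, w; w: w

This is the axiom for a generalized confluence (Geach) condition; its first-order frame correspondent is ∀x ∀y ∀z ((xR²y ∧ xR²z) → ∃w (yRw ∧ z = w)).
(F1): ✓.
(F2): fails — w2R²w0, w2R²w1 but no w with w0Rw and w1=w.
(F3): fails — aR²a, aR²c but no w with aRw and c=w.
(F4): fails — sR²s, sR²s but no w* with sRw* and s=w*.
Valid on: (F1).

(F1)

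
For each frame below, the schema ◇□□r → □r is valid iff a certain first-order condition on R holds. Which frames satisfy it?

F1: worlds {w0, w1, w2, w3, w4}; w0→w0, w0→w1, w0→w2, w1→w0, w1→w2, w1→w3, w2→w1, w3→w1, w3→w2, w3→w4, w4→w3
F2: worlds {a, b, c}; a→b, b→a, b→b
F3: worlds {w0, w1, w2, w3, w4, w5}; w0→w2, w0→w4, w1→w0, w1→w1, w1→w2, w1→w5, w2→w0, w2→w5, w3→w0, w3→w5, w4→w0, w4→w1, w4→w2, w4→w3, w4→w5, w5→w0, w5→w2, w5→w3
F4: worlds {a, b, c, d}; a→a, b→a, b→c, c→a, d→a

F2

This is the axiom for a generalized confluence (Geach) condition; its first-order frame correspondent is ∀x ∀y ∀z ((xRy ∧ xRz) → ∃w (yR²w ∧ z = w)).
F1: fails — w0Rw2, w0Rw1 but no w with w2R²w and w1=w.
F2: condition met.
F3: fails — w1Rw2, w1Rw1 but no w with w2R²w and w1=w.
F4: fails — bRa, bRc but no w with aR²w and c=w.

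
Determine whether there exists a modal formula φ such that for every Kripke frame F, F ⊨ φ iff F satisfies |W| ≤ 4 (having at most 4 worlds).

Any modally definable frame class is closed under disjoint unions.
Any modal formula valid on each of 5 disjoint one-world frames is valid on their disjoint union (validity is preserved under disjoint unions). Each one-world frame has |W|=1≤4, but the union has |W|=5.
Hence having at most 4 worlds is not modally definable.

No — not modally definable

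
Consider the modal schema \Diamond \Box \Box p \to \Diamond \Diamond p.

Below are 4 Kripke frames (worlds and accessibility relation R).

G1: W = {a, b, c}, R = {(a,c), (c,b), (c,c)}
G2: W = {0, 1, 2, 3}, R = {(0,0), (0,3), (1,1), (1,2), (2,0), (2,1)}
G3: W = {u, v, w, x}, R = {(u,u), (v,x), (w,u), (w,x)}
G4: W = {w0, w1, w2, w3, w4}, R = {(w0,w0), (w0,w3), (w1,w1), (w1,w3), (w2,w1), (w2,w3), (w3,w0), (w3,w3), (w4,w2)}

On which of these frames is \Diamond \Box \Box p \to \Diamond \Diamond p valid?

G4

The schema corresponds to a generalized confluence (Geach) condition: \forall x \forall y (xRy \to \exists w (y R^2 w \wedge x R^2 w)).
G1: fails — cRb but no w with bR²w and cR²w.
G2: fails — 0R3 but no w with 3R²w and 0R²w.
G3: fails — vRx but no t with xR²t and vR²t.
G4: condition met.
Valid on: G4.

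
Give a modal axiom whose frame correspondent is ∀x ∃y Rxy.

The condition is seriality. The D schema □q → ◇q defines it.
Suppose □q→◇q is valid. At any x set V(q)=W. Then □q at x, so ◇q at x, so x has a successor.

□q → ◇q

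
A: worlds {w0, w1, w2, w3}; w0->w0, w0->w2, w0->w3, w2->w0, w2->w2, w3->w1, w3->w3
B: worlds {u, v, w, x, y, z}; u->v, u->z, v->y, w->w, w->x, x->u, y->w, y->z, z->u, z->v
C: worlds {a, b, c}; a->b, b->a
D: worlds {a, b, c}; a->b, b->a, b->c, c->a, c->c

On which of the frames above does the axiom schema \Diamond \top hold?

The schema corresponds to seriality: \forall x \exists y Rxy.
A: fails — world w1 has no successor.
B: condition met.
C: fails — world c has no successor.
D: condition met.

B, D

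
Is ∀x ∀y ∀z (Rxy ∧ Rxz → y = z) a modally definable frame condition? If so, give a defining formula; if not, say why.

Yes — defined by ◇q → □q

The condition is partial functionality. A defining modal formula is ◇q → □q.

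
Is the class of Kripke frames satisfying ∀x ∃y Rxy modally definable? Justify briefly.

Definable; □r → ◇r defines it

This is a Sahlqvist condition; the D axiom □r → ◇r defines it.
Suppose □r→◇r is valid. At any x set V(r)=W. Then □r at x, so ◇r at x, so x has a successor.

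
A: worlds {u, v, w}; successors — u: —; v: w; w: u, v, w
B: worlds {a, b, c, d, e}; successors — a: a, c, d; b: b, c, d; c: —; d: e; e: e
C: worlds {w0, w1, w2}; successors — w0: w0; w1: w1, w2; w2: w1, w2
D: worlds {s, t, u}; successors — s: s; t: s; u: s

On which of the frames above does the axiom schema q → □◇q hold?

C

The schema corresponds to symmetry: ∀x ∀y (Rxy → Ryx).
A: fails — Rwu but not Ruw.
B: fails — Rbc but not Rcb.
C: condition met.
D: fails — Rus but not Rsu.
Valid on: C.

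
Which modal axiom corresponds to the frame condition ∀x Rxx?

The condition is reflexivity. The T schema □s → s defines it.
Suppose □s→s is valid. At any x set V(s)={w : Rxw}. Then □s holds at x, so s holds at x, i.e. Rxx.

□s → s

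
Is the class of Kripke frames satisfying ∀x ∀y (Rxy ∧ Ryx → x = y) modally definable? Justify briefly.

Modal frame validity is preserved under surjective bounded morphisms.
The 6-cycle (worlds w0,w1,w2,w3,w4,w5 with w0→w1→w2→w3→w4→w5→w0) is antisymmetric. Sending even-indexed worlds to s and odd-indexed worlds to t is a surjective bounded morphism onto the two-world frame with s↔t, which is not antisymmetric.
Hence antisymmetry is not modally definable.

No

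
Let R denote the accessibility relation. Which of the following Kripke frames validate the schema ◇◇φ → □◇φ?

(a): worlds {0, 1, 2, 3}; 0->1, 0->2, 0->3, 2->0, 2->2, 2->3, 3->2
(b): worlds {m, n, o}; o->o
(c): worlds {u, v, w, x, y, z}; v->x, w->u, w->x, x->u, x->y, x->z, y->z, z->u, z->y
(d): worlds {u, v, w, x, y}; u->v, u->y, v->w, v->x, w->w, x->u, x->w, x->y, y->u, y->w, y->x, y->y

This is the axiom for a generalized confluence (Geach) condition; its first-order frame correspondent is ∀x ∀y ∀z ((xR²y ∧ xRz) → ∃w (y = w ∧ zRw)).
(a): fails — 0R²0, 0R1 but no w with 0=w and 1Rw.
(b): ✓.
(c): fails — wR²u, wRu but no t with u=t and uRt.
(d): fails — uR²u, uRv but no t with u=t and vRt.
Valid on: (b).

(b)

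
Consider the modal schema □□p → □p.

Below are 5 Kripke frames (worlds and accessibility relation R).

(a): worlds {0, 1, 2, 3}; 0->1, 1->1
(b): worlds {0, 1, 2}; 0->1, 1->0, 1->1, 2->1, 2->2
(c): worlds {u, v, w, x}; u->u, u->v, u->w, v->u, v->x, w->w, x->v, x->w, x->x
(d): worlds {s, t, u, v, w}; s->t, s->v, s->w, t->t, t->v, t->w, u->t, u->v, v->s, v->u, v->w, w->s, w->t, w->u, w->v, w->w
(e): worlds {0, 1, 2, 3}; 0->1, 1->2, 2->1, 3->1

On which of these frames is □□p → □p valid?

This is the axiom for density; its first-order frame correspondent is ∀x ∀y (Rxy → ∃z (Rxz ∧ Rzy)).
(a): condition met.
(b): condition met.
(c): condition met.
(d): condition met.
(e): fails — R12 but no z with R1z and Rz2.
Valid on: (a), (b), (c), (d).

(a), (b), (c), (d)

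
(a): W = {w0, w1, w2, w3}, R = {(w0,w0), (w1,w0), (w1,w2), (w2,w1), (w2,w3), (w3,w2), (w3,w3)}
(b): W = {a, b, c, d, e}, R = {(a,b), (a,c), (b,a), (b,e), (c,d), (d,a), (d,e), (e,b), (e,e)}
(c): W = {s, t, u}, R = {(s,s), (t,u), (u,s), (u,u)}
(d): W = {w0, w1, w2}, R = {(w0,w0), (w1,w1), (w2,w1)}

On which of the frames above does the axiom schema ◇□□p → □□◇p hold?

(c), (d)

This is the axiom for a generalized confluence (Geach) condition; its first-order frame correspondent is ∀x ∀y ∀z ((xRy ∧ xR²z) → ∃w (yR²w ∧ zRw)).
(a): fails — w1Rw0, w1R²w3 but no w with w0R²w and w3Rw.
(b): fails — aRc, aR²a but no w with cR²w and aRw.
(c): ✓.
(d): ✓.
Valid on: (c), (d).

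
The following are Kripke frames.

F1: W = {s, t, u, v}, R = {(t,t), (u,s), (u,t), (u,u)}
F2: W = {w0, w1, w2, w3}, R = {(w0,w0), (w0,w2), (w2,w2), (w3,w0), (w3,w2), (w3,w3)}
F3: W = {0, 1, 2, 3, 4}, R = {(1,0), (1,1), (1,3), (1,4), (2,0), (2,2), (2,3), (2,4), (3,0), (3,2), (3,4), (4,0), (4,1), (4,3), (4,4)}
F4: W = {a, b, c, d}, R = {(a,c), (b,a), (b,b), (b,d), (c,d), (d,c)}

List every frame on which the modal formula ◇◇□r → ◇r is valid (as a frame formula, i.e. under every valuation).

The schema corresponds to a generalized confluence (Geach) condition: ∀x ∀y (xR²y → ∃w (yRw ∧ xRw)).
F1: fails — uR²s but no w with sRw and uRw.
F2: satisfies the condition.
F3: fails — 1R²0 but no w with 0Rw and 1Rw.
F4: fails — bR²a but no w with aRw and bRw.
Valid on: F2.

F2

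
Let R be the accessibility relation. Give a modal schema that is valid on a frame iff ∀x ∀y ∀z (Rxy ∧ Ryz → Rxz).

This is transitivity; the standard corresponding axiom is 4: □r → □□r.

□r → □□r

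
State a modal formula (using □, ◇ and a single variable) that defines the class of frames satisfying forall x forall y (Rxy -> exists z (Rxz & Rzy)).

A defining formula is □□r → □r (the C4 axiom).
Suppose □□r→□r is valid. Take Rxy and set V(r)={w : xR²w}. Then □□r at x, so □r at x, so r at y, i.e. ∃z(Rxz∧Rzy).

□□r → □r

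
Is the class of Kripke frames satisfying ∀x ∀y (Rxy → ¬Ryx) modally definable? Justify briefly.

Modal frame validity is preserved under surjective bounded morphisms.
The 5-cycle (worlds s,t,u,v,w with s→t→u→v→w→s) is asymmetric. Mapping every world to a single reflexive point • is a surjective bounded morphism, and the reflexive point is not asymmetric (R•• but asymmetry requires ¬R••).
Hence asymmetry is not modally definable.

Not definable by any modal formula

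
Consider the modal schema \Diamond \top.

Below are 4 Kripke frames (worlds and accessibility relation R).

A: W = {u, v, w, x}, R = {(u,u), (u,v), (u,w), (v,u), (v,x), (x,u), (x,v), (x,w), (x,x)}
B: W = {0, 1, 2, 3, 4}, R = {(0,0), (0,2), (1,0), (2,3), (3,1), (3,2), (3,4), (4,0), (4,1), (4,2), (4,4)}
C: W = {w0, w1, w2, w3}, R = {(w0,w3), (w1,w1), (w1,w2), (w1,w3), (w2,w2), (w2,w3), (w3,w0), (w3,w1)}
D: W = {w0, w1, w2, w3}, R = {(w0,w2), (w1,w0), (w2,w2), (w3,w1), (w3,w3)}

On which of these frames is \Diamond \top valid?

This is the axiom for seriality; its first-order frame correspondent is \forall x \exists y Rxy.
A: fails — world w has no successor.
B: condition met.
C: condition met.
D: condition met.
Valid on: B, C, D.

B, C, D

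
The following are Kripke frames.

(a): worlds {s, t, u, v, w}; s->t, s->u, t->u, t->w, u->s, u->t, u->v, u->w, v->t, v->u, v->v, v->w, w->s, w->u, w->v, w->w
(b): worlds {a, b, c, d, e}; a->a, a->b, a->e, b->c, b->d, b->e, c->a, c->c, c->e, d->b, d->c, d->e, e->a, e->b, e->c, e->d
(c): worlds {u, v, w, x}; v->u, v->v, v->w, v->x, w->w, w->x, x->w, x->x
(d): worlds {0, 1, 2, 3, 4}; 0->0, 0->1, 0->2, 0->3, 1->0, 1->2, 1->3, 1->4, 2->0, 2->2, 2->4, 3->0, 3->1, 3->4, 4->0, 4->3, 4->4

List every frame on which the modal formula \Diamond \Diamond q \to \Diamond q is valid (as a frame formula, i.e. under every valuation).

The schema corresponds to a generalized confluence (Geach) condition: \forall x \forall y (x R^2 y \to \exists w (y = w \wedge xRw)).
(a): fails — sR²s but no w* with s=w* and sRw*.
(b): fails — aR²c but no w with c=w and aRw.
(c): ✓.
(d): fails — 0R²4 but no w with 4=w and 0Rw.
Valid on: (c).

(c)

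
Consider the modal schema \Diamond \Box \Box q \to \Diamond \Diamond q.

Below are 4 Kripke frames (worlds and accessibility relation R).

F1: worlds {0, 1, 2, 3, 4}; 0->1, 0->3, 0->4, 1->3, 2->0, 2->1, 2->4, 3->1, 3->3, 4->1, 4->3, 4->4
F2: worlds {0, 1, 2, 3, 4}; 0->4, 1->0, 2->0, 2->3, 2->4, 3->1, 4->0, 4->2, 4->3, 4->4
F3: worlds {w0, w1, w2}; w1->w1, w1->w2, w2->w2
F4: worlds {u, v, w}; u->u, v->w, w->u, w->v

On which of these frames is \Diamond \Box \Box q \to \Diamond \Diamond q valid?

The schema corresponds to a generalized confluence (Geach) condition: \forall x \forall y (xRy \to \exists w (y R^2 w \wedge x R^2 w)).
F1: satisfies the condition.
F2: fails — 3R1 but no w with 1R²w and 3R²w.
F3: satisfies the condition.
F4: satisfies the condition.

F1, F3, F4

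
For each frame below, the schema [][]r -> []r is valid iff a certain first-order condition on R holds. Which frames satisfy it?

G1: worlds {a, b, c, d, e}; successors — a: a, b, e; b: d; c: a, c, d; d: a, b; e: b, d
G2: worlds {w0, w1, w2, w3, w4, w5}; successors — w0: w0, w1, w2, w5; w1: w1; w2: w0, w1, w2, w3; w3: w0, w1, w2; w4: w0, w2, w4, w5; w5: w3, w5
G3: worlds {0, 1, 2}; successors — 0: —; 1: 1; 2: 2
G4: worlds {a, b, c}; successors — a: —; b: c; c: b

G2, G3

The schema corresponds to density: forall x forall y (Rxy -> exists z (Rxz & Rzy)).
G1: fails — Rbd but no z with Rbz and Rzd.
G2: holds.
G3: holds.
G4: fails — Rbc but no z with Rbz and Rzc.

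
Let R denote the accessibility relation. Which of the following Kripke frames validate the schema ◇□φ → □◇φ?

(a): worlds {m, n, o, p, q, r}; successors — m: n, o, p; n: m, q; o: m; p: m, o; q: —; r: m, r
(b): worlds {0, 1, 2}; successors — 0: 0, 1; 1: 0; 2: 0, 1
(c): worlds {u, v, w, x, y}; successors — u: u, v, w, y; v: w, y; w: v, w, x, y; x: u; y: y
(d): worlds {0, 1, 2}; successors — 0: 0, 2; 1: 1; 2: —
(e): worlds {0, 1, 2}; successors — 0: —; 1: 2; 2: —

(b)

The schema corresponds to convergence: ∀x ∀y ∀z (Rxy ∧ Rxz → ∃w (Ryw ∧ Rzw)).
(a): fails — Rnq and Rnq but q and q have no common successor.
(b): ✓.
(c): fails — Rww and Rwx but w and x have no common successor.
(d): fails — R00 and R02 but 0 and 2 have no common successor.
(e): fails — R12 and R12 but 2 and 2 have no common successor.
Valid on: (b).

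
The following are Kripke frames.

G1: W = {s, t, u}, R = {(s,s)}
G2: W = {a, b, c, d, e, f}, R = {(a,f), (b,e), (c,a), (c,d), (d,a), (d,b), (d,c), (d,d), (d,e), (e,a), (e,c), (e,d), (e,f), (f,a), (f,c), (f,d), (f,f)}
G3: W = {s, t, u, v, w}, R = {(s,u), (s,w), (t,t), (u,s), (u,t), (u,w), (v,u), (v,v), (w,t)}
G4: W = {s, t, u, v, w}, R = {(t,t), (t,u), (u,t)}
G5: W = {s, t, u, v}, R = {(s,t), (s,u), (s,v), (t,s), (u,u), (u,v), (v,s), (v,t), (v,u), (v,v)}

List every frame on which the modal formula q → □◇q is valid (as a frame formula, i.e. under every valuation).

G1, G4

The schema corresponds to symmetry: ∀x ∀y (Rxy → Ryx).
G1: holds.
G2: fails — Rea but not Rae.
G3: fails — Rwt but not Rtw.
G4: holds.
G5: fails — Rvt but not Rtv.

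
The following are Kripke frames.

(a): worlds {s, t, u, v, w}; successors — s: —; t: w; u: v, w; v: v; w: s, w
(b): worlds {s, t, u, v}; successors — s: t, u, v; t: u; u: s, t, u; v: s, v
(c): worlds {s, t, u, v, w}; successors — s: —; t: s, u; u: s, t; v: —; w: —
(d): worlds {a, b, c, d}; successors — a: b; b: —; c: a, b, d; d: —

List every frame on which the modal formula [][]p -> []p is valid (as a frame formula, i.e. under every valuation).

This is the axiom for density; its first-order frame correspondent is forall x forall y (Rxy -> exists z (Rxz & Rzy)).
(a): satisfies the condition.
(b): satisfies the condition.
(c): fails — Rtu but no z with Rtz and Rzu.
(d): fails — Rca but no z with Rcz and Rza.
Valid on: (a), (b).

(a), (b)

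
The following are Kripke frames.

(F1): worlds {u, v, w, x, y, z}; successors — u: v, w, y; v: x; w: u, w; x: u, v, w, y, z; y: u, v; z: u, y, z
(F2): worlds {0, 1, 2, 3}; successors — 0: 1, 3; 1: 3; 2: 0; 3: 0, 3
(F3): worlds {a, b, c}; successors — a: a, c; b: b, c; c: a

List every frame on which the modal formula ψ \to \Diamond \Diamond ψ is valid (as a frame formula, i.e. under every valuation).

(F1), (F3)

This is the axiom for a generalized confluence (Geach) condition; its first-order frame correspondent is \forall x \exists w (x = w \wedge x R^2 w).
(F1): ✓.
(F2): fails — at 1 but no w with 1=w and 1R²w.
(F3): ✓.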